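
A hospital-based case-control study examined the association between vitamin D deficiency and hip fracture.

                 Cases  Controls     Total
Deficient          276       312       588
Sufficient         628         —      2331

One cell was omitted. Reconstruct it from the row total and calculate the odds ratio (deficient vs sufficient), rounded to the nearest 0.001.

2.399

The missing cell is in the unexposed row: 2331 − 628 = 1703.
So a = 276, b = 312, c = 628, d = 1703.
OR = (a·d)/(b·c) = (276 × 1703) / (312 × 628) = 470028 / 195936 = 2.39889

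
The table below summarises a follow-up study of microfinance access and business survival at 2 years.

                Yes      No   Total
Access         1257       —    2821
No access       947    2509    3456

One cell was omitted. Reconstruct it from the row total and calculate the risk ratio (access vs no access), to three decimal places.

The missing cell is in the exposed row: 2821 − 1257 = 1564.
So a = 1257, b = 1564, c = 947, d = 2509.
RR = [a/(a+b)] / [c/(c+d)] = (1257/2821) / (947/3456) = 0.44559/0.27402 = 1.62613

1.626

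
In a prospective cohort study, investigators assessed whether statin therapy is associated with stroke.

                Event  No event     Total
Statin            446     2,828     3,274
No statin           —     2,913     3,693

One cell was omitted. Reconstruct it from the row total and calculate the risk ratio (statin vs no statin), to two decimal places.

0.64

The missing cell is in the unexposed row: 3693 − 2913 = 780.
So a = 446, b = 2828, c = 780, d = 2913.
RR = [a/(a+b)] / [c/(c+d)] = (446/3274) / (780/3693) = 0.13622/0.21121 = 0.64497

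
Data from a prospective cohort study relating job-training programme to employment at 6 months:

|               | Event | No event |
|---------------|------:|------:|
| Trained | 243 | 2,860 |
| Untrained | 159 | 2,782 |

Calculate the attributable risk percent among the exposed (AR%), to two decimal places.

Cells: a = 243, b = 2860, c = 159, d = 2782.
Risk in exposed = 243/3103 = 0.07831; risk in unexposed = 159/2941 = 0.05406.
RR = 0.07831/0.05406 = 1.44851
AR% = (RR − 1)/RR × 100 = (1.44851 − 1)/1.44851 × 100 = 30.9637%

30.96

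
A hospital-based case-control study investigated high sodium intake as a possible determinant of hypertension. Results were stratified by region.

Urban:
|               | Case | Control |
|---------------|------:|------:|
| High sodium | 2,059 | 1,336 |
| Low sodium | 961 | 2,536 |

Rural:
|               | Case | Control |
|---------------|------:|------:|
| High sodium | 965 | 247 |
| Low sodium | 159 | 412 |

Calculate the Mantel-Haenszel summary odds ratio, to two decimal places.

OR_MH = Σ(aᵢdᵢ/nᵢ) / Σ(bᵢcᵢ/nᵢ), where nᵢ is the stratum total.
Stratum 1 (Urban): n = 6892; a·d/n = 2059·2536/6892 = 757.6355; b·c/n = 1336·961/6892 = 186.2879
Stratum 2 (Rural): n = 1783; a·d/n = 965·412/1783 = 222.9837; b·c/n = 247·159/1783 = 22.0264
OR_MH = (757.6355 + 222.9837) / (186.2879 + 22.0264) = 980.6193 / 208.3142 = 4.70740

4.71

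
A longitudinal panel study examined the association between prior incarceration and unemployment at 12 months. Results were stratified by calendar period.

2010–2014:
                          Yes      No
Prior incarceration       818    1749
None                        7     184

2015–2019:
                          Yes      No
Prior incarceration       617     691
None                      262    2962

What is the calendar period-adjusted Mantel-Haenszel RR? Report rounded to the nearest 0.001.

6.034

RR_MH = Σ(aᵢ·n₀ᵢ/nᵢ) / Σ(cᵢ·n₁ᵢ/nᵢ), with n₁ᵢ = aᵢ+bᵢ (exposed), n₀ᵢ = cᵢ+dᵢ (unexposed), nᵢ = n₁ᵢ+n₀ᵢ.
Stratum 1 (2010–2014): n₁ = 2567, n₀ = 191, n = 2758; a·n₀/n = 818·191/2758 = 56.6490; c·n₁/n = 7·2567/2758 = 6.5152
Stratum 2 (2015–2019): n₁ = 1308, n₀ = 3224, n = 4532; a·n₀/n = 617·3224/4532 = 438.9250; c·n₁/n = 262·1308/4532 = 75.6169
RR_MH = (56.6490 + 438.9250) / (6.5152 + 75.6169) = 495.5740 / 82.1322 = 6.03386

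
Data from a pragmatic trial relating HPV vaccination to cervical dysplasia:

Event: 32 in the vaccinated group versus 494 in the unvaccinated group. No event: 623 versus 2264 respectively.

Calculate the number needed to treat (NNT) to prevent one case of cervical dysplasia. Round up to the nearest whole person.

8

Risk in treated group = 32/655 = 0.04885; risk in control = 494/2758 = 0.17912.
Absolute risk reduction = 0.17912 − 0.04885 = 0.13026
NNT = 1 / ARR = 1 / 0.13026 = 7.677 → round up → 8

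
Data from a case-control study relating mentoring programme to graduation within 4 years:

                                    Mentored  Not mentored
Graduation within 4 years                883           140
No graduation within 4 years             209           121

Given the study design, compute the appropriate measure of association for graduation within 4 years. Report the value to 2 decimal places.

3.65

Reading the table with exposure as columns: a = 883 (Mentored, case), b = 209 (Mentored, non-case), c = 140 (Not mentored, case), d = 121.
This is a case-control study: participants were sampled on outcome status, so risks in the source population cannot be estimated directly — relative risk is not valid here. The odds ratio is the appropriate measure.
OR = (a·d)/(b·c) = (883 × 121) / (209 × 140) = 106843 / 29260 = 3.65150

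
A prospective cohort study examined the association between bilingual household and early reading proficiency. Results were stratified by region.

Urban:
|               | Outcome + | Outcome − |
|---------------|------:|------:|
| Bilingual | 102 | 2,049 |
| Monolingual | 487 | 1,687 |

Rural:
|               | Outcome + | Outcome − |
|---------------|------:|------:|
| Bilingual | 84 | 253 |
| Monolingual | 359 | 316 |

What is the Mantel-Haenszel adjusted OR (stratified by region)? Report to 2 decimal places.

0.21

OR_MH = Σ(aᵢdᵢ/nᵢ) / Σ(bᵢcᵢ/nᵢ), where nᵢ is the stratum total.
Stratum 1 (Urban): n = 4325; a·d/n = 102·1687/4325 = 39.7859; b·c/n = 2049·487/4325 = 230.7198
Stratum 2 (Rural): n = 1012; a·d/n = 84·316/1012 = 26.2292; b·c/n = 253·359/1012 = 89.7500
OR_MH = (39.7859 + 26.2292) / (230.7198 + 89.7500) = 66.0151 / 320.4698 = 0.20599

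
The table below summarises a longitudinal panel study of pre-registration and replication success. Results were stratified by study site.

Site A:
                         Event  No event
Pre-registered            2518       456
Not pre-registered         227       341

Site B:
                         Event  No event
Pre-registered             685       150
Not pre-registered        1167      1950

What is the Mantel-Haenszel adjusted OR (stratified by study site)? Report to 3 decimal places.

7.895

OR_MH = Σ(aᵢdᵢ/nᵢ) / Σ(bᵢcᵢ/nᵢ), where nᵢ is the stratum total.
Stratum 1 (Site A): n = 3542; a·d/n = 2518·341/3542 = 242.4161; b·c/n = 456·227/3542 = 29.2242
Stratum 2 (Site B): n = 3952; a·d/n = 685·1950/3952 = 337.9934; b·c/n = 150·1167/3952 = 44.2940
OR_MH = (242.4161 + 337.9934) / (29.2242 + 44.2940) = 580.4096 / 73.5182 = 7.89477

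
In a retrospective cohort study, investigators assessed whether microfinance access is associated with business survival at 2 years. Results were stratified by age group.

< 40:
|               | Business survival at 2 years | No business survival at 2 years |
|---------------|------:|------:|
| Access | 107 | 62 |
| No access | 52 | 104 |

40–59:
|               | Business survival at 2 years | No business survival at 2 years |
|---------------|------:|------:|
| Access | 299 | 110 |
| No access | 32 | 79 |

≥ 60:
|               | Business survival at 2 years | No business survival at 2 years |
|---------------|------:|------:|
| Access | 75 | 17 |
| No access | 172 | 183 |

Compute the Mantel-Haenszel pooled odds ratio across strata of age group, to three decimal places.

4.751

OR_MH = Σ(aᵢdᵢ/nᵢ) / Σ(bᵢcᵢ/nᵢ), where nᵢ is the stratum total.
Stratum 1 (< 40): n = 325; a·d/n = 107·104/325 = 34.2400; b·c/n = 62·52/325 = 9.9200
Stratum 2 (40–59): n = 520; a·d/n = 299·79/520 = 45.4250; b·c/n = 110·32/520 = 6.7692
Stratum 3 (≥ 60): n = 447; a·d/n = 75·183/447 = 30.7047; b·c/n = 17·172/447 = 6.5414
OR_MH = (34.2400 + 45.4250 + 30.7047) / (9.9200 + 6.7692 + 6.5414) = 110.3697 / 23.2306 = 4.75104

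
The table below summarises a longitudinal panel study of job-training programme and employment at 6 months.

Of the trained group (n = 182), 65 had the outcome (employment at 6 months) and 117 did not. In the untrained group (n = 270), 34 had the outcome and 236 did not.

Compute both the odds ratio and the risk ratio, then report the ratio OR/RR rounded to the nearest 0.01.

From the description: a = 65, b = 117, c = 34, d = 236.
OR = (65·236)/(117·34) = 15340/3978 = 3.85621
Risk in exposed = 65/182 = 0.35714; risk in unexposed = 34/270 = 0.12593; RR = 2.83613
OR/RR = 3.85621 / 2.83613 = 1.35967
The outcome is not rare, so the OR lies further from 1 than the RR.

1.36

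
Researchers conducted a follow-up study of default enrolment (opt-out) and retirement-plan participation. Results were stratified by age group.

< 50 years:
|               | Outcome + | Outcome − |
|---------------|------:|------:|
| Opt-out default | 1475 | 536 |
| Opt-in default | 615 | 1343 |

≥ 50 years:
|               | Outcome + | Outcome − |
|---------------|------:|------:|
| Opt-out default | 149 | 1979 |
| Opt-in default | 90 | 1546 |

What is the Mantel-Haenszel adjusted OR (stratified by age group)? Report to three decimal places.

4.298

OR_MH = Σ(aᵢdᵢ/nᵢ) / Σ(bᵢcᵢ/nᵢ), where nᵢ is the stratum total.
Stratum 1 (< 50 years): n = 3969; a·d/n = 1475·1343/3969 = 499.0993; b·c/n = 536·615/3969 = 83.0537
Stratum 2 (≥ 50 years): n = 3764; a·d/n = 149·1546/3764 = 61.1993; b·c/n = 1979·90/3764 = 47.3193
OR_MH = (499.0993 + 61.1993) / (83.0537 + 47.3193) = 560.2985 / 130.3730 = 4.29766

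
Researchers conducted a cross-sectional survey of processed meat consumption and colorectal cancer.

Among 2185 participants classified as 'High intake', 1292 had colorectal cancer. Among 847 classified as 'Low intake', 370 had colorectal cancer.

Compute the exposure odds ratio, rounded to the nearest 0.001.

From the description: a = 1292, b = 893, c = 370, d = 477.
OR = (a·d)/(b·c) = (1292 × 477) / (893 × 370) = 616284 / 330410 = 1.86521
The odds of colorectal cancer are about 1.87 times as high in the high intake group.

1.865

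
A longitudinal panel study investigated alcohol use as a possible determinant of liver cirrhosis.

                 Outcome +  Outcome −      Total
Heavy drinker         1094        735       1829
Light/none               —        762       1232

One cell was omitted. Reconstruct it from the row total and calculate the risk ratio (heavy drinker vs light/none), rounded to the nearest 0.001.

The missing cell is in the unexposed row: 1232 − 762 = 470.
So a = 1094, b = 735, c = 470, d = 762.
RR = [a/(a+b)] / [c/(c+d)] = (1094/1829) / (470/1232) = 0.59814/0.38149 = 1.56789

1.568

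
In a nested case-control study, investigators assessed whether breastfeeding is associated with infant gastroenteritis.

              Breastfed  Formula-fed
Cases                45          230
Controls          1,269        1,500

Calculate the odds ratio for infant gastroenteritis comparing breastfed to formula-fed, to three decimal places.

Reading the table with exposure as columns: a = 45 (Breastfed, case), b = 1269 (Breastfed, non-case), c = 230 (Formula-fed, case), d = 1500.
OR = (a·d)/(b·c) = (45 × 1500) / (1269 × 230) = 67500 / 291870 = 0.23127
Exposure is associated with lower odds of infant gastroenteritis (OR = 0.23 < 1).

0.231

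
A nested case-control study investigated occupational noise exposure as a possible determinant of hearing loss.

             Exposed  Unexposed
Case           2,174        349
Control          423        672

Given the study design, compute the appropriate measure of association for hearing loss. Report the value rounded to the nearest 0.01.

Reading the table with exposure as columns: a = 2174 (Exposed, case), b = 423 (Exposed, non-case), c = 349 (Unexposed, case), d = 672.
This is a nested case-control study: participants were sampled on outcome status, so risks in the source population cannot be estimated directly — relative risk is not valid here. The odds ratio is the appropriate measure.
OR = (a·d)/(b·c) = (2174 × 672) / (423 × 349) = 1460928 / 147627 = 9.89608

9.90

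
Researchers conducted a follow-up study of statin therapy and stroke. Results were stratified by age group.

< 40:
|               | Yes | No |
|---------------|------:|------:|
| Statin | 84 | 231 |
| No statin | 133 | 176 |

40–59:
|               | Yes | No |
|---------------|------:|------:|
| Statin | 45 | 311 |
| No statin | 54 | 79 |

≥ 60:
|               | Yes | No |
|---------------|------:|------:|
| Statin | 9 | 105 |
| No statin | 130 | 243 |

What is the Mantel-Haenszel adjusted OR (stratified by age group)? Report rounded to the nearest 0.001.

0.318

OR_MH = Σ(aᵢdᵢ/nᵢ) / Σ(bᵢcᵢ/nᵢ), where nᵢ is the stratum total.
Stratum 1 (< 40): n = 624; a·d/n = 84·176/624 = 23.6923; b·c/n = 231·133/624 = 49.2356
Stratum 2 (40–59): n = 489; a·d/n = 45·79/489 = 7.2699; b·c/n = 311·54/489 = 34.3436
Stratum 3 (≥ 60): n = 487; a·d/n = 9·243/487 = 4.4908; b·c/n = 105·130/487 = 28.0287
OR_MH = (23.6923 + 7.2699 + 4.4908) / (49.2356 + 34.3436 + 28.0287) = 35.4530 / 111.6079 = 0.31766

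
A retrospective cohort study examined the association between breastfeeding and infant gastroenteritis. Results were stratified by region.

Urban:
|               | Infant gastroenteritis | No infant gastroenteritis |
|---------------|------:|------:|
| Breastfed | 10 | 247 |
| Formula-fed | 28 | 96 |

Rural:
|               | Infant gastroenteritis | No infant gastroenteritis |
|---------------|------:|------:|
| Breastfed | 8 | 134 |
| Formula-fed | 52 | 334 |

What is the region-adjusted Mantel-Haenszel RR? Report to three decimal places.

RR_MH = Σ(aᵢ·n₀ᵢ/nᵢ) / Σ(cᵢ·n₁ᵢ/nᵢ), with n₁ᵢ = aᵢ+bᵢ (exposed), n₀ᵢ = cᵢ+dᵢ (unexposed), nᵢ = n₁ᵢ+n₀ᵢ.
Stratum 1 (Urban): n₁ = 257, n₀ = 124, n = 381; a·n₀/n = 10·124/381 = 3.2546; c·n₁/n = 28·257/381 = 18.8871
Stratum 2 (Rural): n₁ = 142, n₀ = 386, n = 528; a·n₀/n = 8·386/528 = 5.8485; c·n₁/n = 52·142/528 = 13.9848
RR_MH = (3.2546 + 5.8485) / (18.8871 + 13.9848) = 9.1031 / 32.8720 = 0.27693

0.277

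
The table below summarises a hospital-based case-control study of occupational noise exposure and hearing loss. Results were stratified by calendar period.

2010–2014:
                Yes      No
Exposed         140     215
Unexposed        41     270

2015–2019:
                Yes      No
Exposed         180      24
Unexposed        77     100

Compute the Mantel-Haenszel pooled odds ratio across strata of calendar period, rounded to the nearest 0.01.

OR_MH = Σ(aᵢdᵢ/nᵢ) / Σ(bᵢcᵢ/nᵢ), where nᵢ is the stratum total.
Stratum 1 (2010–2014): n = 666; a·d/n = 140·270/666 = 56.7568; b·c/n = 215·41/666 = 13.2357
Stratum 2 (2015–2019): n = 381; a·d/n = 180·100/381 = 47.2441; b·c/n = 24·77/381 = 4.8504
OR_MH = (56.7568 + 47.2441) / (13.2357 + 4.8504) = 104.0009 / 18.0861 = 5.75031

5.75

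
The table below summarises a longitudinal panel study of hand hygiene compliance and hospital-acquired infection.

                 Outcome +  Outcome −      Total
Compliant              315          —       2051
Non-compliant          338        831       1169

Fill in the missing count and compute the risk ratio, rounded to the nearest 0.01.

The missing cell is in the exposed row: 2051 − 315 = 1736.
So a = 315, b = 1736, c = 338, d = 831.
RR = [a/(a+b)] / [c/(c+d)] = (315/2051) / (338/1169) = 0.15358/0.28914 = 0.53118

0.53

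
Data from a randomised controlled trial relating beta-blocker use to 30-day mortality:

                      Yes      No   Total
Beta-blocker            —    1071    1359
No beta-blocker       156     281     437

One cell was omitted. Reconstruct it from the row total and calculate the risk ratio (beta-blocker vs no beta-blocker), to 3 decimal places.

The missing cell is in the exposed row: 1359 − 1071 = 288.
So a = 288, b = 1071, c = 156, d = 281.
RR = [a/(a+b)] / [c/(c+d)] = (288/1359) / (156/437) = 0.21192/0.35698 = 0.59365

0.594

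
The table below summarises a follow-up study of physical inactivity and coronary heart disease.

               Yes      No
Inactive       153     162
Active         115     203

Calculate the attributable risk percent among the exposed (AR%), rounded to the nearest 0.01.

25.55

Cells: a = 153, b = 162, c = 115, d = 203.
Risk in exposed = 153/315 = 0.48571; risk in unexposed = 115/318 = 0.36164.
RR = 0.48571/0.36164 = 1.34311
AR% = (RR − 1)/RR × 100 = (1.34311 − 1)/1.34311 × 100 = 25.5457%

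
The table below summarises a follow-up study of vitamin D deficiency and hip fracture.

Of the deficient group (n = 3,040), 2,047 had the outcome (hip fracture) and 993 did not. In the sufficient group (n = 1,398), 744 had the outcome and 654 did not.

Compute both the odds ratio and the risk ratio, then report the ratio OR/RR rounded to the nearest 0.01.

1.43

From the description: a = 2047, b = 993, c = 744, d = 654.
OR = (2047·654)/(993·744) = 1338738/738792 = 1.81206
Risk in exposed = 2047/3040 = 0.67336; risk in unexposed = 744/1398 = 0.53219; RR = 1.26526
OR/RR = 1.81206 / 1.26526 = 1.43217
The outcome is not rare, so the OR lies further from 1 than the RR.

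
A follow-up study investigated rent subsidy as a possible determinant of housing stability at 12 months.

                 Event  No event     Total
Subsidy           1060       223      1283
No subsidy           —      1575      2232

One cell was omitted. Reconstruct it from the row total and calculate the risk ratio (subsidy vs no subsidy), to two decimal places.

The missing cell is in the unexposed row: 2232 − 1575 = 657.
So a = 1060, b = 223, c = 657, d = 1575.
RR = [a/(a+b)] / [c/(c+d)] = (1060/1283) / (657/2232) = 0.82619/0.29435 = 2.80678

2.81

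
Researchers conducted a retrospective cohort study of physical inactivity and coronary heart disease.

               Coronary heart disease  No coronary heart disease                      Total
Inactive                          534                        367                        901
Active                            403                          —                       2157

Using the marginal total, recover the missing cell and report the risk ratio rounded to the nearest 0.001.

3.172

The missing cell is in the unexposed row: 2157 − 403 = 1754.
So a = 534, b = 367, c = 403, d = 1754.
RR = [a/(a+b)] / [c/(c+d)] = (534/901) / (403/2157) = 0.59267/0.18683 = 3.17221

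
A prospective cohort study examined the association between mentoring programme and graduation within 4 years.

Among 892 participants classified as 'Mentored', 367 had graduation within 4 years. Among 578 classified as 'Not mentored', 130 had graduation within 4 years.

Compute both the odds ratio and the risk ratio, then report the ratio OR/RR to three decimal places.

1.317

From the description: a = 367, b = 525, c = 130, d = 448.
OR = (367·448)/(525·130) = 164416/68250 = 2.40903
Risk in exposed = 367/892 = 0.41143; risk in unexposed = 130/578 = 0.22491; RR = 1.82930
OR/RR = 2.40903 / 1.82930 = 1.31691
The outcome is not rare, so the OR lies further from 1 than the RR.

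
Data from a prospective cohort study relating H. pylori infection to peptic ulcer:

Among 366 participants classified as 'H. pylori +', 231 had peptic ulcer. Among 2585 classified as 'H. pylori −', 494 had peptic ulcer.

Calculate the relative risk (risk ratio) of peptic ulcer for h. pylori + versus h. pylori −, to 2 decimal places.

From the description: a = 231, b = 135, c = 494, d = 2091.
Risk in exposed = 231/366 = 0.63115; risk in unexposed = 494/2585 = 0.19110.
RR = 0.63115 / 0.19110 = 3.30266
The risk among the exposed is 3.30 times that among the unexposed.

3.30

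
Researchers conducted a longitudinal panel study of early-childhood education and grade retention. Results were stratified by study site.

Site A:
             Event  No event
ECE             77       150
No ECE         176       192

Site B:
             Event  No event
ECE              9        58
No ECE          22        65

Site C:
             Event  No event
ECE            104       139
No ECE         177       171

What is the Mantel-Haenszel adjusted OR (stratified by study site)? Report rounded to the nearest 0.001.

0.623

OR_MH = Σ(aᵢdᵢ/nᵢ) / Σ(bᵢcᵢ/nᵢ), where nᵢ is the stratum total.
Stratum 1 (Site A): n = 595; a·d/n = 77·192/595 = 24.8471; b·c/n = 150·176/595 = 44.3697
Stratum 2 (Site B): n = 154; a·d/n = 9·65/154 = 3.7987; b·c/n = 58·22/154 = 8.2857
Stratum 3 (Site C): n = 591; a·d/n = 104·171/591 = 30.0914; b·c/n = 139·177/591 = 41.6294
OR_MH = (24.8471 + 3.7987 + 30.0914) / (44.3697 + 8.2857 + 41.6294) = 58.7371 / 94.2849 = 0.62297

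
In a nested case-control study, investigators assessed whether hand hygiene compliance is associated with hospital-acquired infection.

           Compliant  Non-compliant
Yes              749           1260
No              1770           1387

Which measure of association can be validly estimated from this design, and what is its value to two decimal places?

0.47

Reading the table with exposure as columns: a = 749 (Compliant, case), b = 1770 (Compliant, non-case), c = 1260 (Non-compliant, case), d = 1387.
This is a nested case-control study: participants were sampled on outcome status, so risks in the source population cannot be estimated directly — relative risk is not valid here. The odds ratio is the appropriate measure.
OR = (a·d)/(b·c) = (749 × 1387) / (1770 × 1260) = 1038863 / 2230200 = 0.46582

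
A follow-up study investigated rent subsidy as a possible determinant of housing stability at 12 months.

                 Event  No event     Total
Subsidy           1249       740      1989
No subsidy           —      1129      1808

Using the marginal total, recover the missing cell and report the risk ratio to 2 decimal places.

The missing cell is in the unexposed row: 1808 − 1129 = 679.
So a = 1249, b = 740, c = 679, d = 1129.
RR = [a/(a+b)] / [c/(c+d)] = (1249/1989) / (679/1808) = 0.62795/0.37555 = 1.67208

1.67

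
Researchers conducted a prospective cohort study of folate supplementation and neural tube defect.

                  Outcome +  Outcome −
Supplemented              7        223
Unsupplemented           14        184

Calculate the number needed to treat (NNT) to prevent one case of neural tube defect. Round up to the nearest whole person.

25

Risk in treated group = 7/230 = 0.03043; risk in control = 14/198 = 0.07071.
Absolute risk reduction = 0.07071 − 0.03043 = 0.04027
NNT = 1 / ARR = 1 / 0.04027 = 24.831 → round up → 25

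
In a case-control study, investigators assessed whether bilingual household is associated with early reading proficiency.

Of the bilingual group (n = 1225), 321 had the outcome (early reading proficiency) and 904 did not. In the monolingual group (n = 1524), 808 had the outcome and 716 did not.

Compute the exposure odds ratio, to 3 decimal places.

From the description: a = 321, b = 904, c = 808, d = 716.
OR = (a·d)/(b·c) = (321 × 716) / (904 × 808) = 229836 / 730432 = 0.31466
Exposure is associated with lower odds of early reading proficiency (OR = 0.31 < 1).

0.315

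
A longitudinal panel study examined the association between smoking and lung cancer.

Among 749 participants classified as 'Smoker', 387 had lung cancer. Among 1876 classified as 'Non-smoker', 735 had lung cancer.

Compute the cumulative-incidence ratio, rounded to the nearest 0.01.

1.32

From the description: a = 387, b = 362, c = 735, d = 1141.
Risk in exposed = 387/749 = 0.51669; risk in unexposed = 735/1876 = 0.39179.
RR = 0.51669 / 0.39179 = 1.31879
The risk among the exposed is 1.32 times that among the unexposed.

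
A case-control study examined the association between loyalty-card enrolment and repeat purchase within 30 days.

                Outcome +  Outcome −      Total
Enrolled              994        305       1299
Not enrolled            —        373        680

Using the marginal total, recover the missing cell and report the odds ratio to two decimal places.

3.96

The missing cell is in the unexposed row: 680 − 373 = 307.
So a = 994, b = 305, c = 307, d = 373.
OR = (a·d)/(b·c) = (994 × 373) / (305 × 307) = 370762 / 93635 = 3.95965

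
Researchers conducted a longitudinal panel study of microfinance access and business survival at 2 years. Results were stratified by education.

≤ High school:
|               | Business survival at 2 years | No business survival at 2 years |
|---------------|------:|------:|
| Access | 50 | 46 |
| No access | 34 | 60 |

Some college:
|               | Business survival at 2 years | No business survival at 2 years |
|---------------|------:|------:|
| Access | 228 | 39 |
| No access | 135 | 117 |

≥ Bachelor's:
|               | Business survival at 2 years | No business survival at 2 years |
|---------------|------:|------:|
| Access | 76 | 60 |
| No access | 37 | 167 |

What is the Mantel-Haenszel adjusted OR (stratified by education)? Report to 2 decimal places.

OR_MH = Σ(aᵢdᵢ/nᵢ) / Σ(bᵢcᵢ/nᵢ), where nᵢ is the stratum total.
Stratum 1 (≤ High school): n = 190; a·d/n = 50·60/190 = 15.7895; b·c/n = 46·34/190 = 8.2316
Stratum 2 (Some college): n = 519; a·d/n = 228·117/519 = 51.3988; b·c/n = 39·135/519 = 10.1445
Stratum 3 (≥ Bachelor's): n = 340; a·d/n = 76·167/340 = 37.3294; b·c/n = 60·37/340 = 6.5294
OR_MH = (15.7895 + 51.3988 + 37.3294) / (8.2316 + 10.1445 + 6.5294) = 104.5177 / 24.9055 = 4.19657

4.20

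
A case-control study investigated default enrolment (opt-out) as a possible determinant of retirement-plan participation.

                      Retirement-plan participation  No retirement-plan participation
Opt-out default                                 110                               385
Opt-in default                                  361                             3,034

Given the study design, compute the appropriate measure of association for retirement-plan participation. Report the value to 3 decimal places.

2.401

Cells: a = 110, b = 385, c = 361, d = 3034.
This is a case-control study: participants were sampled on outcome status, so risks in the source population cannot be estimated directly — relative risk is not valid here. The odds ratio is the appropriate measure.
OR = (a·d)/(b·c) = (110 × 3034) / (385 × 361) = 333740 / 138985 = 2.40127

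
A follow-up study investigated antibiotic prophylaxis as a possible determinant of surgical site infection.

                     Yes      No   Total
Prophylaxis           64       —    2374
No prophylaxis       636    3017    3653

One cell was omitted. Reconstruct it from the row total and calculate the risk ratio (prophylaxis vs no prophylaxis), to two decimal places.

The missing cell is in the exposed row: 2374 − 64 = 2310.
So a = 64, b = 2310, c = 636, d = 3017.
RR = [a/(a+b)] / [c/(c+d)] = (64/2374) / (636/3653) = 0.02696/0.17410 = 0.15484

0.15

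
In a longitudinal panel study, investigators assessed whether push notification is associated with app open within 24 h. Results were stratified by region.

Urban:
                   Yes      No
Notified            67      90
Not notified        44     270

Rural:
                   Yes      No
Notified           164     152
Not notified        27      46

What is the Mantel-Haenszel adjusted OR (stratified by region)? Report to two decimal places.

3.05

OR_MH = Σ(aᵢdᵢ/nᵢ) / Σ(bᵢcᵢ/nᵢ), where nᵢ is the stratum total.
Stratum 1 (Urban): n = 471; a·d/n = 67·270/471 = 38.4076; b·c/n = 90·44/471 = 8.4076
Stratum 2 (Rural): n = 389; a·d/n = 164·46/389 = 19.3933; b·c/n = 152·27/389 = 10.5501
OR_MH = (38.4076 + 19.3933) / (8.4076 + 10.5501) = 57.8010 / 18.9578 = 3.04893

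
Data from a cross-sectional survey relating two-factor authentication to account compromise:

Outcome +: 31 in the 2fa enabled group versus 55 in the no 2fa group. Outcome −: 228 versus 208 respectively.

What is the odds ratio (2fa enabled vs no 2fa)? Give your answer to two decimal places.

From the description: a = 31, b = 228, c = 55, d = 208.
OR = (a·d)/(b·c) = (31 × 208) / (228 × 55) = 6448 / 12540 = 0.51419
Exposure is associated with lower odds of account compromise (OR = 0.51 < 1).

0.51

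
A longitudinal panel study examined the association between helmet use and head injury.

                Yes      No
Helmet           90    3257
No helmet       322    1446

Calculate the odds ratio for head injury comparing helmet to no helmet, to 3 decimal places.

0.124

Cells: a = 90, b = 3257, c = 322, d = 1446.
OR = (a·d)/(b·c) = (90 × 1446) / (3257 × 322) = 130140 / 1048754 = 0.12409
Exposure is associated with lower odds of head injury (OR = 0.12 < 1).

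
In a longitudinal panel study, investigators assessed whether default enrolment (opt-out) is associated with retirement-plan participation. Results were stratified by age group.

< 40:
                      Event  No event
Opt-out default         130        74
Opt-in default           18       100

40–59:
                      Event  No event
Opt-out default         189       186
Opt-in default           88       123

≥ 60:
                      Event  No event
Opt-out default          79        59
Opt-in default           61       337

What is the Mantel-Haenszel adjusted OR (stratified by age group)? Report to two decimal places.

3.34

OR_MH = Σ(aᵢdᵢ/nᵢ) / Σ(bᵢcᵢ/nᵢ), where nᵢ is the stratum total.
Stratum 1 (< 40): n = 322; a·d/n = 130·100/322 = 40.3727; b·c/n = 74·18/322 = 4.1366
Stratum 2 (40–59): n = 586; a·d/n = 189·123/586 = 39.6706; b·c/n = 186·88/586 = 27.9317
Stratum 3 (≥ 60): n = 536; a·d/n = 79·337/536 = 49.6698; b·c/n = 59·61/536 = 6.7146
OR_MH = (40.3727 + 39.6706 + 49.6698) / (4.1366 + 27.9317 + 6.7146) = 129.7131 / 38.7829 = 3.34459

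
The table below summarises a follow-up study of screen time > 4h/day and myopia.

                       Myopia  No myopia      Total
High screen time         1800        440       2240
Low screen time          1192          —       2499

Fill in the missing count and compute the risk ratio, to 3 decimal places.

The missing cell is in the unexposed row: 2499 − 1192 = 1307.
So a = 1800, b = 440, c = 1192, d = 1307.
RR = [a/(a+b)] / [c/(c+d)] = (1800/2240) / (1192/2499) = 0.80357/0.47699 = 1.68467

1.685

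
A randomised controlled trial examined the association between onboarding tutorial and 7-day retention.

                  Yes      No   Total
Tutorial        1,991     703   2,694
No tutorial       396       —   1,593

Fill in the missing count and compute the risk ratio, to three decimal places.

The missing cell is in the unexposed row: 1593 − 396 = 1197.
So a = 1991, b = 703, c = 396, d = 1197.
RR = [a/(a+b)] / [c/(c+d)] = (1991/2694) / (396/1593) = 0.73905/0.24859 = 2.97300

2.973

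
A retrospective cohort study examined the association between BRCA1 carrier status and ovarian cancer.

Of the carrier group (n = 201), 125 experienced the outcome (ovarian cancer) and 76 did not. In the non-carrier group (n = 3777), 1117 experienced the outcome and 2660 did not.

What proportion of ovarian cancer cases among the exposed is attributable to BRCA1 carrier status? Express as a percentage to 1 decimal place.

52.4

From the description: a = 125, b = 76, c = 1117, d = 2660.
Risk in exposed = 125/201 = 0.62189; risk in unexposed = 1117/3777 = 0.29574.
RR = 0.62189/0.29574 = 2.10285
AR% = (RR − 1)/RR × 100 = (2.10285 − 1)/2.10285 × 100 = 52.4454%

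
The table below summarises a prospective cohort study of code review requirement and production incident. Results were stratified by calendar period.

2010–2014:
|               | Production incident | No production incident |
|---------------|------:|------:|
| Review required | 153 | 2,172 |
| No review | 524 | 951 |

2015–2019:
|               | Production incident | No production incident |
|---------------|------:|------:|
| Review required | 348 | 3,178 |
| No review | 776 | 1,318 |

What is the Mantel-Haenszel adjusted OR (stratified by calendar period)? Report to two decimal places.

OR_MH = Σ(aᵢdᵢ/nᵢ) / Σ(bᵢcᵢ/nᵢ), where nᵢ is the stratum total.
Stratum 1 (2010–2014): n = 3800; a·d/n = 153·951/3800 = 38.2903; b·c/n = 2172·524/3800 = 299.5074
Stratum 2 (2015–2019): n = 5620; a·d/n = 348·1318/5620 = 81.6128; b·c/n = 3178·776/5620 = 438.8128
OR_MH = (38.2903 + 81.6128) / (299.5074 + 438.8128) = 119.9031 / 738.3202 = 0.16240

0.16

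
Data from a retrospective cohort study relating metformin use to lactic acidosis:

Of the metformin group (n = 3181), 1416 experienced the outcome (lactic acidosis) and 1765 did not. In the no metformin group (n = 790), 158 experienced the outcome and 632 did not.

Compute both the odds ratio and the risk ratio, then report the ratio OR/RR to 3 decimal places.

From the description: a = 1416, b = 1765, c = 158, d = 632.
OR = (1416·632)/(1765·158) = 894912/278870 = 3.20907
Risk in exposed = 1416/3181 = 0.44514; risk in unexposed = 158/790 = 0.20000; RR = 2.22572
OR/RR = 3.20907 / 2.22572 = 1.44181
The outcome is not rare, so the OR lies further from 1 than the RR.

1.442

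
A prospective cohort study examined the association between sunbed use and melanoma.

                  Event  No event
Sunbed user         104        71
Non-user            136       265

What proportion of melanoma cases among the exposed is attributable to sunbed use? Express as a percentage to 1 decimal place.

Cells: a = 104, b = 71, c = 136, d = 265.
Risk in exposed = 104/175 = 0.59429; risk in unexposed = 136/401 = 0.33915.
RR = 0.59429/0.33915 = 1.75227
AR% = (RR − 1)/RR × 100 = (1.75227 − 1)/1.75227 × 100 = 42.9311%

42.9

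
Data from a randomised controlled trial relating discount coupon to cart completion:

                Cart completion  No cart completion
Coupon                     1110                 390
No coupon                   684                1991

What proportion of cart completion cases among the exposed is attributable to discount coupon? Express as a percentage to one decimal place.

Cells: a = 1110, b = 390, c = 684, d = 1991.
Risk in exposed = 1110/1500 = 0.74000; risk in unexposed = 684/2675 = 0.25570.
RR = 0.74000/0.25570 = 2.89401
AR% = (RR − 1)/RR × 100 = (2.89401 − 1)/2.89401 × 100 = 65.4458%

65.4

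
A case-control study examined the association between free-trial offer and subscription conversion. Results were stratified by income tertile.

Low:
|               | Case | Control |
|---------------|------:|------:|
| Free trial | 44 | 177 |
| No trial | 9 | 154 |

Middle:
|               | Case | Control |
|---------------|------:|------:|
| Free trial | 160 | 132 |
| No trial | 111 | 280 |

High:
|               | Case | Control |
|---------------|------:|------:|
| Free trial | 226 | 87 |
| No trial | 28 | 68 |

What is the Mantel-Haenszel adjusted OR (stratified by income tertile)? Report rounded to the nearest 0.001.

OR_MH = Σ(aᵢdᵢ/nᵢ) / Σ(bᵢcᵢ/nᵢ), where nᵢ is the stratum total.
Stratum 1 (Low): n = 384; a·d/n = 44·154/384 = 17.6458; b·c/n = 177·9/384 = 4.1484
Stratum 2 (Middle): n = 683; a·d/n = 160·280/683 = 65.5930; b·c/n = 132·111/683 = 21.4524
Stratum 3 (High): n = 409; a·d/n = 226·68/409 = 37.5746; b·c/n = 87·28/409 = 5.9560
OR_MH = (17.6458 + 65.5930 + 37.5746) / (4.1484 + 21.4524 + 5.9560) = 120.8134 / 31.5568 = 3.82844

3.828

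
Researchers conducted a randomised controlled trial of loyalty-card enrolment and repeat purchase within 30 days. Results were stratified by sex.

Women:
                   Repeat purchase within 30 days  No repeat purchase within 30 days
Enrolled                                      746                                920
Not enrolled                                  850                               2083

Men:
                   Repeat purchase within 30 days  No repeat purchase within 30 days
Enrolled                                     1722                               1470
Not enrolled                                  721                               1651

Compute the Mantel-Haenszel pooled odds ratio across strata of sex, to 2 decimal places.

2.35

OR_MH = Σ(aᵢdᵢ/nᵢ) / Σ(bᵢcᵢ/nᵢ), where nᵢ is the stratum total.
Stratum 1 (Women): n = 4599; a·d/n = 746·2083/4599 = 337.8817; b·c/n = 920·850/4599 = 170.0370
Stratum 2 (Men): n = 5564; a·d/n = 1722·1651/5564 = 510.9673; b·c/n = 1470·721/5564 = 190.4871
OR_MH = (337.8817 + 510.9673) / (170.0370 + 190.4871) = 848.8490 / 360.5240 = 2.35449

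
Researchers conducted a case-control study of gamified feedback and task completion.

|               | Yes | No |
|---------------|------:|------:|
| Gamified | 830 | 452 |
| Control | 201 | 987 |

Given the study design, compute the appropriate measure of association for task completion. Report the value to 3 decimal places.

Cells: a = 830, b = 452, c = 201, d = 987.
This is a case-control study: participants were sampled on outcome status, so risks in the source population cannot be estimated directly — relative risk is not valid here. The odds ratio is the appropriate measure.
OR = (a·d)/(b·c) = (830 × 987) / (452 × 201) = 819210 / 90852 = 9.01697

9.017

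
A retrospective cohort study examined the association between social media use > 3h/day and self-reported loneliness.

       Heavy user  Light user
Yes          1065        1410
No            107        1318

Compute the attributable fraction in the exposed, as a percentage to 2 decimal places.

43.12

Reading the table with exposure as columns: a = 1065 (Heavy user, case), b = 107 (Heavy user, non-case), c = 1410 (Light user, case), d = 1318.
Risk in exposed = 1065/1172 = 0.90870; risk in unexposed = 1410/2728 = 0.51686.
RR = 0.90870/0.51686 = 1.75811
AR% = (RR − 1)/RR × 100 = (1.75811 − 1)/1.75811 × 100 = 43.1209%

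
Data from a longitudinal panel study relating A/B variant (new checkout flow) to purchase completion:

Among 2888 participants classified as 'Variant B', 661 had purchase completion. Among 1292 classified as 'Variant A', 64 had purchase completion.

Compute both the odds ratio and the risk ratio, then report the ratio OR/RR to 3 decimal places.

From the description: a = 661, b = 2227, c = 64, d = 1228.
OR = (661·1228)/(2227·64) = 811708/142528 = 5.69508
Risk in exposed = 661/2888 = 0.22888; risk in unexposed = 64/1292 = 0.04954; RR = 4.62048
OR/RR = 5.69508 / 4.62048 = 1.23257
The outcome is not rare, so the OR lies further from 1 than the RR.

1.233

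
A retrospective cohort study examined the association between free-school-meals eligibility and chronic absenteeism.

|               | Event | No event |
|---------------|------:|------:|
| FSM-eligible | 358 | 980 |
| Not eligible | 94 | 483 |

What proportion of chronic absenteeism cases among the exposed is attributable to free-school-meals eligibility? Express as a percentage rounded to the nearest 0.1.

39.1

Cells: a = 358, b = 980, c = 94, d = 483.
Risk in exposed = 358/1338 = 0.26756; risk in unexposed = 94/577 = 0.16291.
RR = 0.26756/0.16291 = 1.64238
AR% = (RR − 1)/RR × 100 = (1.64238 − 1)/1.64238 × 100 = 39.1129%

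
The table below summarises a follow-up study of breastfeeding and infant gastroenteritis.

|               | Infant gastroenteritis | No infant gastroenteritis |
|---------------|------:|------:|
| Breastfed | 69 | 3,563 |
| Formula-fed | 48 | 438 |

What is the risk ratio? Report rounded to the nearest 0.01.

Cells: a = 69, b = 3563, c = 48, d = 438.
Risk in exposed = 69/3632 = 0.01900; risk in unexposed = 48/486 = 0.09877.
RR = 0.01900 / 0.09877 = 0.19235
The risk is 81% lower among the exposed than among the unexposed.

0.19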